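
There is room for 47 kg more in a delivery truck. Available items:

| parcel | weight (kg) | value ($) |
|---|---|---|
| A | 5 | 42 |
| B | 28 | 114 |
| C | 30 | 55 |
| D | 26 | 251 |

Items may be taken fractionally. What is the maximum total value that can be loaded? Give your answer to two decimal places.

Ratios (sorted): D 9.65, A 8.40, B 4.07, C 1.83
take D (26 @ 251); take A (5 @ 42); take 16/28 of B → 65.14. Capacity used 47/47.
Total value = 358.14

358.14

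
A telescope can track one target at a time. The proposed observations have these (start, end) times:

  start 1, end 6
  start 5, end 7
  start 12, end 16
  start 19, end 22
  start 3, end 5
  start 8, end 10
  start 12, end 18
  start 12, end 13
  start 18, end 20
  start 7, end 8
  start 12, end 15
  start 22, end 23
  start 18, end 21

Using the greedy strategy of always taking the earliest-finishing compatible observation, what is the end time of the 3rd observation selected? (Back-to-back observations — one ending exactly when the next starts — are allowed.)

Greedy by earliest finish: after sorting by end time, pick each interval compatible with the last pick.
By end time: (3,5), (1,6), (5,7), (7,8), (8,10), (12,13), (12,15), (12,16), (12,18), (18,20), (18,21), (19,22), (22,23).
Pick (3,5); next start ≥ 5 → (5,7); next start ≥ 7 → (7,8); next start ≥ 8 → (8,10); next start ≥ 10 → (12,13); next start ≥ 13 → (18,20); next start ≥ 20 → (22,23).
Selected: (3,5) (5,7) (7,8) (8,10) (12,13) (18,20) (22,23)

8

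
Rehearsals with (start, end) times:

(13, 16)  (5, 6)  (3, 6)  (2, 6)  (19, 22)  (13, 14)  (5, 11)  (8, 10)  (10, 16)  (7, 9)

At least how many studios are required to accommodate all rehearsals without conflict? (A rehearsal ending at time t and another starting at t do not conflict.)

4

Count concurrent intervals with a sweep; the peak is the room count.
Events (time:±→running): 2:+→1 3:+→2 5:+→3 5:+→4 … peak 4.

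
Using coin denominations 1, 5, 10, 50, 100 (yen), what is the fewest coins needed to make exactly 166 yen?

Greedy: take as many of the largest coin as possible, then repeat with the remainder.
166 − 1×100→66 − 1×50→16 − 1×10→6 − 1×5→1 − 1×1→0
Total coins = 1 + 1 + 1 + 1 + 1 = 5

5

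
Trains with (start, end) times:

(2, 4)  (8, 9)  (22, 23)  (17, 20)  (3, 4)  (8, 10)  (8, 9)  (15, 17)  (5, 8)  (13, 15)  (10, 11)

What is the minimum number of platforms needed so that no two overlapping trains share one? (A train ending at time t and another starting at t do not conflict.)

starts: [2, 3, 5, 8, 8, 8, 10, 13, 15, 17, 22]
ends:   [4, 4, 8, 9, 9, 10, 11, 15, 17, 20, 23]
s2→1 s3→2 e4→1 e4→0 s5→1 e8→0 s8→1 s8→2 s8→3  — peak 3.

3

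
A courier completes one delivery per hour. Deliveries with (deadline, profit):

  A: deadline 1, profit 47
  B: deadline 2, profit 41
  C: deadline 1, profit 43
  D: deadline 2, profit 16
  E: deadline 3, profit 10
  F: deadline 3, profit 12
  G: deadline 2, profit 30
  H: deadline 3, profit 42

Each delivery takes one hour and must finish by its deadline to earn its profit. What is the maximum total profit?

Sort by profit descending; place each in the latest free slot ≤ its deadline.
Profit order: A=47 C=43 H=42 B=41 G=30 D=16 F=12 E=10
Assign: A→slot 1, C skipped, H→slot 3, B→slot 2, G skipped, D skipped, F skipped, E skipped.
Slots: [1:A] [2:B] [3:H]
Profit = 47 + 41 + 42 = 130

130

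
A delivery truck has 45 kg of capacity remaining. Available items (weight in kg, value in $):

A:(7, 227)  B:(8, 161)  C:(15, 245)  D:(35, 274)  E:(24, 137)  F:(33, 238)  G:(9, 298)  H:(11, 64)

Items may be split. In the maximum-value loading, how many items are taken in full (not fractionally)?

Greedy by value/weight ratio, highest first.
Ratios (sorted): G 33.11, A 32.43, B 20.12, C 16.33, D 7.83, F 7.21, H 5.82, E 5.71
take G (9 @ 298); take A (7 @ 227); take B (8 @ 161); take C (15 @ 245); take 6/35 of D → 46.97. Capacity used 45/45.
4 item(s) taken whole; one partial (take 6/35 of D).

4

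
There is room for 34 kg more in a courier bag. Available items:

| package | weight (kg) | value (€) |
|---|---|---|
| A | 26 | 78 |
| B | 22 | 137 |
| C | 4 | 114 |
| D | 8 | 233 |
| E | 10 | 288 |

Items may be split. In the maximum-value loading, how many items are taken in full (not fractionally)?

Sort by value per unit weight and fill in that order.
Ratios (sorted): D 29.12, E 28.80, C 28.50, B 6.23, A 3.00
take D (8 @ 233); take E (10 @ 288); take C (4 @ 114); take 12/22 of B → 74.73. Capacity used 34/34.
3 item(s) taken whole; one partial (take 12/22 of B).

3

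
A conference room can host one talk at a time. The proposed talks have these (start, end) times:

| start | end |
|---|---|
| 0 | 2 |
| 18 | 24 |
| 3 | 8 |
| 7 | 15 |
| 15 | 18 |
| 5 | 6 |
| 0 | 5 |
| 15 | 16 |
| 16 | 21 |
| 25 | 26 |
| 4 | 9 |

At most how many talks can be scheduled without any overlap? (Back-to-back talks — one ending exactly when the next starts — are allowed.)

Order by finish time; keep every interval that doesn't clash with the previous kept one.
By end time: (0,2), (0,5), (5,6), (3,8), (4,9), (7,15), (15,16), (15,18), (16,21), (18,24), (25,26).
Pick (0,2); next start ≥ 2 → (5,6); next start ≥ 6 → (7,15); next start ≥ 15 → (15,16); next start ≥ 16 → (16,21); next start ≥ 21 → (25,26).
Selected 6 talks.

6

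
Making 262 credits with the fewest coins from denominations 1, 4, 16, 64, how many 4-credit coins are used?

262 = 4×64 + 1×4 + 2×1
Count of 4: 1

1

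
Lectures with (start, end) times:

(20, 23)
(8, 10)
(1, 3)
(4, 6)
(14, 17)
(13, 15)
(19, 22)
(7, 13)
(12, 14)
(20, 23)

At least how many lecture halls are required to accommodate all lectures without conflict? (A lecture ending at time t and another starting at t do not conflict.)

3

starts: [1, 4, 7, 8, 12, 13, 14, 19, 20, 20]
ends:   [3, 6, 10, 13, 14, 15, 17, 22, 23, 23]
s1→1 e3→0 s4→1 e6→0 s7→1 s8→2 e10→1 s12→2 e13→1 s13→2 e14→1 s14→2 e15→1 e17→0 s19→1 s20→2 s20→3  — peak 3.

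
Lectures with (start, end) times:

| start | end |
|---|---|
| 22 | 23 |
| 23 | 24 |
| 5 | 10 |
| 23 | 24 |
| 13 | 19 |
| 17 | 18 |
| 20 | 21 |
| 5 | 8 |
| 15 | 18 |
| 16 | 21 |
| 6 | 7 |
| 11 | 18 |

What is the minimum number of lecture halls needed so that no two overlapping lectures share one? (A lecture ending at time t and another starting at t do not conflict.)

5

Count concurrent intervals with a sweep; the peak is the room count.
Events (time:±→running): 5:+→1 5:+→2 6:+→3 7:-→2 8:-→1 10:-→0 11:+→1 13:+→2 15:+→3 16:+→4 17:+→5 … peak 5.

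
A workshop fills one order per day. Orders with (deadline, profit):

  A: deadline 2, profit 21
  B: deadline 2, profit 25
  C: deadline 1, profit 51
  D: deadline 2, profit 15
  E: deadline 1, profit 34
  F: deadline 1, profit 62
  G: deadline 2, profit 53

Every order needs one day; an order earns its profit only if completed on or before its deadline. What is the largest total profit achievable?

Sort by profit descending; place each in the latest free slot ≤ its deadline.
Profit order: F=62 G=53 C=51 E=34 B=25 A=21 D=15
Assign: F→slot 1, G→slot 2, C skipped, E skipped, B skipped, A skipped, D skipped.
Slots: [1:F] [2:G]
Profit = 62 + 53 = 115

115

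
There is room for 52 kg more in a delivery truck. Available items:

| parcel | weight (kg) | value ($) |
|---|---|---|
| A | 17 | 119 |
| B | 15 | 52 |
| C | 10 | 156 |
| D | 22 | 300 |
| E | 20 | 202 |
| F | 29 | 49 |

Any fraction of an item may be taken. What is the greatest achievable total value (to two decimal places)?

Ratios (sorted): C 15.60, D 13.64, E 10.10, A 7.00, B 3.47, F 1.69
take C (10 @ 156); take D (22 @ 300); take E (20 @ 202). Capacity used 52/52.
Total value = 658.00

658.00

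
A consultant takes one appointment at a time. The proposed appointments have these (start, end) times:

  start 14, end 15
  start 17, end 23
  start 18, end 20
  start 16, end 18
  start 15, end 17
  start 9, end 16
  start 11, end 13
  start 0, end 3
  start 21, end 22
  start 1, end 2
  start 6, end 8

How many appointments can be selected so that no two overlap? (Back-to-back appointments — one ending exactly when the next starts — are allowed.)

Sort by end time and greedily take each interval whose start is ≥ the last chosen end.
Sorted by end: (1,2)  (0,3)  (6,8)  (11,13)  (14,15)  (9,16)  (15,17)  (16,18)  (18,20)  (21,22)  (17,23)
take (1,2); take (6,8); take (11,13); take (14,15); skip (9,16); take (15,17); skip (16,18); take (18,20); take (21,22).
Selected 7 appointments.

7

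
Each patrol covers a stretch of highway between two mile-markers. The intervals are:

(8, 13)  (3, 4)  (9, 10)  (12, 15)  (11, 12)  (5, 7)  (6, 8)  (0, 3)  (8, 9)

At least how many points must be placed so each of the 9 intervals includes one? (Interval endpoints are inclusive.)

4

Process intervals by earliest right end; each time one isn't hit yet, stab at its right endpoint.
By right end: [0,3]  [3,4]  [5,7]  [6,8]  [8,9]  [9,10]  [11,12]  [8,13]  [12,15]
[0,3] uncovered → point at 3; [5,7] uncovered → point at 7; [8,9] uncovered → point at 9; [11,12] uncovered → point at 12.
Points: 3, 7, 9, 12 (4 total).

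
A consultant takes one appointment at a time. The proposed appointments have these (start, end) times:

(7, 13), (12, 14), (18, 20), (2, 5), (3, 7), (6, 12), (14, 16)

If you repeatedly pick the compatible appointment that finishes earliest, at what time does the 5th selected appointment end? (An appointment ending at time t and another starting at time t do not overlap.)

Sorted by end: (2,5)  (3,7)  (6,12)  (7,13)  (12,14)  (14,16)  (18,20)
take (2,5); take (6,12); take (12,14); take (14,16); take (18,20).
Selected: (2,5) (6,12) (12,14) (14,16) (18,20)

20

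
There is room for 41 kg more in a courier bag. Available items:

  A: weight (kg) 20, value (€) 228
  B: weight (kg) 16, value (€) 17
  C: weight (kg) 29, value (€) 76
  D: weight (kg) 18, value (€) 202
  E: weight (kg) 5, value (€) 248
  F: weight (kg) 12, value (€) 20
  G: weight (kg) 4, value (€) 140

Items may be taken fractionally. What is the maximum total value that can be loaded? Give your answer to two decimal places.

Ratios (sorted): E 49.60, G 35.00, A 11.40, D 11.22, C 2.62, F 1.67, B 1.06
take E (5 @ 248); take G (4 @ 140); take A (20 @ 228); take 12/18 of D → 134.67. Capacity used 41/41.
Total value = 750.67

750.67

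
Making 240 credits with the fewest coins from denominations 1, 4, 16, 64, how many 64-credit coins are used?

3

Greedy: take as many of the largest coin as possible, then repeat with the remainder.
240 = 3×64 + 3×16
Count of 64: 3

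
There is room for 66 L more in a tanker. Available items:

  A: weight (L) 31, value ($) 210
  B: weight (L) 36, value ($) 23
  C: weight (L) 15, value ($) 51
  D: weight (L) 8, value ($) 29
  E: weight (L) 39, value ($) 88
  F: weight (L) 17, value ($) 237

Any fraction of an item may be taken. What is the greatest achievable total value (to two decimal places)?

510.00

Greedy by value/weight ratio, highest first.
Order: F (237/17=13.94) > A (210/31=6.77) > D (29/8=3.62) > C (51/15=3.40) > E (88/39=2.26) > B (23/36=0.64)
Fill: take F (17 @ 237) → take A (31 @ 210) → take D (8 @ 29) → take 10/15 of C → 34.00; 66/66 used.
Total value = 510.00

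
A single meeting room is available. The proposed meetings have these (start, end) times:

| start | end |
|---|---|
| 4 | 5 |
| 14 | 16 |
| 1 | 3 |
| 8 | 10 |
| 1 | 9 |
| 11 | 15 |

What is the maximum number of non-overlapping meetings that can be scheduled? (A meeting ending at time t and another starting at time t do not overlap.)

4

By end time: (1,3), (4,5), (1,9), (8,10), (11,15), (14,16).
Pick (1,3); next start ≥ 3 → (4,5); next start ≥ 5 → (8,10); next start ≥ 10 → (11,15).
Selected 4 meetings.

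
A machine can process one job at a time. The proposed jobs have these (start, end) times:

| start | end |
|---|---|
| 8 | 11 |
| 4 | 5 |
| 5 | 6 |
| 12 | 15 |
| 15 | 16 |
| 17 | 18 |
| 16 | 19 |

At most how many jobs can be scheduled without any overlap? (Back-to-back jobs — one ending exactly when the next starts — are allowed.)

By end time: (4,5), (5,6), (8,11), (12,15), (15,16), (17,18), (16,19).
Pick (4,5); next start ≥ 5 → (5,6); next start ≥ 6 → (8,11); next start ≥ 11 → (12,15); next start ≥ 15 → (15,16); next start ≥ 16 → (17,18).
Selected 6 jobs.

6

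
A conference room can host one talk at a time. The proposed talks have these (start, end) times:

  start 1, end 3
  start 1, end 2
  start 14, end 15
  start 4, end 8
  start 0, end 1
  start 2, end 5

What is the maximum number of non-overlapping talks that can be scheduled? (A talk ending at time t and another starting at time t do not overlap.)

Sort by end time and greedily take each interval whose start is ≥ the last chosen end.
Sorted by end: (0,1)  (1,2)  (1,3)  (2,5)  (4,8)  (14,15)
take (0,1); take (1,2); skip (1,3); take (2,5); take (14,15).
Selected 4 talks.

4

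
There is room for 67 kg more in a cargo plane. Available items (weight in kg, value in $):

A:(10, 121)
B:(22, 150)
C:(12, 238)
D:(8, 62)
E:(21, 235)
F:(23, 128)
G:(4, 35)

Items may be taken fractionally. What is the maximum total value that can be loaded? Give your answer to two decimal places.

Ratios (sorted): C 19.83, A 12.10, E 11.19, G 8.75, D 7.75, B 6.82, F 5.57
take C (12 @ 238); take A (10 @ 121); take E (21 @ 235); take G (4 @ 35); take D (8 @ 62); take 12/22 of B → 81.82. Capacity used 67/67.
Total value = 772.82

772.82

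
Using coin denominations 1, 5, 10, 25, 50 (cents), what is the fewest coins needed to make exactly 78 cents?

5

78 = 1×50 + 1×25 + 3×1
Total coins = 1 + 1 + 3 = 5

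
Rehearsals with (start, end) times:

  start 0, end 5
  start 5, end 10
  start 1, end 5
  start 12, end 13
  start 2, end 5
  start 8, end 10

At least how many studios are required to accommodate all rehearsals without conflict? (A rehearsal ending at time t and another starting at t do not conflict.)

3

Count concurrent intervals with a sweep; the peak is the room count.
starts: [0, 1, 2, 5, 8, 12]
ends:   [5, 5, 5, 10, 10, 13]
s0→1 s1→2 s2→3  — peak 3.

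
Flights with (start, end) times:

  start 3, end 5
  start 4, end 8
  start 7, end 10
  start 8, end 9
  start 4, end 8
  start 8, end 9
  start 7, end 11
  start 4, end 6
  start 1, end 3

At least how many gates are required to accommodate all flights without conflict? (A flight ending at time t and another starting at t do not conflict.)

4

Count concurrent intervals with a sweep; the peak is the room count.
starts: [1, 3, 4, 4, 4, 7, 7, 8, 8]
ends:   [3, 5, 6, 8, 8, 9, 9, 10, 11]
s1→1 e3→0 s3→1 s4→2 s4→3 s4→4  — peak 4.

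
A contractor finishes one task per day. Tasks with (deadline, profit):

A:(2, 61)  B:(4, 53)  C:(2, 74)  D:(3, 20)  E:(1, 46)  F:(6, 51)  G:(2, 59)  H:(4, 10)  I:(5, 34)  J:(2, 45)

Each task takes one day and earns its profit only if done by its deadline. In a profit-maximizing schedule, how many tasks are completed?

6

By profit: C(d2,74), A(d2,61), G(d2,59), B(d4,53), F(d6,51), E(d1,46), J(d2,45), I(d5,34), D(d3,20), H(d4,10)
C→slot 2; A→slot 1; G skipped; B→slot 4; F→slot 6; E skipped; J skipped; I→slot 5; D→slot 3; H skipped.
6 of 10 scheduled.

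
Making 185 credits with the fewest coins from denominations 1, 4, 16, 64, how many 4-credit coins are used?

2

Greedy: take as many of the largest coin as possible, then repeat with the remainder.
185 = 2×64 + 3×16 + 2×4 + 1×1
Count of 4: 2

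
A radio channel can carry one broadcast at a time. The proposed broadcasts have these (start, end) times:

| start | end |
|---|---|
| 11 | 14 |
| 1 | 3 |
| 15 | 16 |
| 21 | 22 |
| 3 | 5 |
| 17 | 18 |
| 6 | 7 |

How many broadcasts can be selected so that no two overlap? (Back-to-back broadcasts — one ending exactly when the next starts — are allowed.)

7

Sort by end time and greedily take each interval whose start is ≥ the last chosen end.
Sorted by end: (1,3)  (3,5)  (6,7)  (11,14)  (15,16)  (17,18)  (21,22)
take (1,3); take (3,5); take (6,7); take (11,14); take (15,16); take (17,18); take (21,22).
Selected 7 broadcasts.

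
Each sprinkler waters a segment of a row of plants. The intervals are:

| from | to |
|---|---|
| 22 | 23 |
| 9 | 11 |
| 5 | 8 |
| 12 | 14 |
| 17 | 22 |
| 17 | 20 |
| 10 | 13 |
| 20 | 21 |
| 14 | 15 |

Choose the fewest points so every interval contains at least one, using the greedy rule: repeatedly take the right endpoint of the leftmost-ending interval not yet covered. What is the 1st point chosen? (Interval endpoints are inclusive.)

Sorted: [5,8] [9,11] [10,13] [12,14] [14,15] [17,20] [20,21] [17,22] [22,23]
{[5,8]} hit by 8; {[9,11],[10,13]} hit by 11; {[12,14],[14,15]} hit by 14; {[17,20],[20,21],[17,22]} hit by 20; {[22,23]} hit by 23.
Points: 8, 11, 14, 20, 23 (5 total).

8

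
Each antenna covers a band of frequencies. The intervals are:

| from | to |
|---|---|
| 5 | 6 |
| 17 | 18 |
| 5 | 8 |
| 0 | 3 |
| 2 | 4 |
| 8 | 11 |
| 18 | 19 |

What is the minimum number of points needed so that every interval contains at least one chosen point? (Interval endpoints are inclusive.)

4

Process intervals by earliest right end; each time one isn't hit yet, stab at its right endpoint.
By right end: [0,3]  [2,4]  [5,6]  [5,8]  [8,11]  [17,18]  [18,19]
[0,3] uncovered → point at 3; [5,6] uncovered → point at 6; [8,11] uncovered → point at 11; [17,18] uncovered → point at 18.
Points: 3, 6, 11, 18 (4 total).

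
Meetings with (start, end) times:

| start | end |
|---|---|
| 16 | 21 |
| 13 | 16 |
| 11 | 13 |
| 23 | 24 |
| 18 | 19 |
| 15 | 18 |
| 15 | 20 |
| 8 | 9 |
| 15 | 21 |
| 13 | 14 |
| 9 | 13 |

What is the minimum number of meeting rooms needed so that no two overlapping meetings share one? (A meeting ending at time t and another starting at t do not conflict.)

4

Events (time:±→running): 8:+→1 9:-→0 9:+→1 11:+→2 13:-→1 13:-→0 13:+→1 13:+→2 14:-→1 15:+→2 15:+→3 15:+→4 … peak 4.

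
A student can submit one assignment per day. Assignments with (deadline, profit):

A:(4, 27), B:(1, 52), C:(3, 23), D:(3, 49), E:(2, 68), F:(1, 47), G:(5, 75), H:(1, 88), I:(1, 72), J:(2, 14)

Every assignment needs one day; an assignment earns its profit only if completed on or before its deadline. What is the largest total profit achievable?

307

By profit: H(d1,88), G(d5,75), I(d1,72), E(d2,68), B(d1,52), D(d3,49), F(d1,47), A(d4,27), C(d3,23), J(d2,14)
H→slot 1; G→slot 5; I skipped; E→slot 2; B skipped; D→slot 3; F skipped; A→slot 4; C skipped; J skipped.
Profit = 88 + 68 + 49 + 27 + 75 = 307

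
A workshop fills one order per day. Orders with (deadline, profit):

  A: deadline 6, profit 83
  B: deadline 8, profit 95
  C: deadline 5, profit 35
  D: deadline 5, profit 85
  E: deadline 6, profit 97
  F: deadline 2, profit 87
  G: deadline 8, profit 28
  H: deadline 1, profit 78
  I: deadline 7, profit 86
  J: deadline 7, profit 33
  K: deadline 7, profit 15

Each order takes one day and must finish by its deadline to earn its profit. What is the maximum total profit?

646

By profit: E(d6,97), B(d8,95), F(d2,87), I(d7,86), D(d5,85), A(d6,83), H(d1,78), C(d5,35), J(d7,33), G(d8,28), K(d7,15)
E→slot 6; B→slot 8; F→slot 2; I→slot 7; D→slot 5; A→slot 4; H→slot 1; C→slot 3; J skipped; G skipped; K skipped.
Profit = 78 + 87 + 35 + 83 + 85 + 97 + 86 + 95 = 646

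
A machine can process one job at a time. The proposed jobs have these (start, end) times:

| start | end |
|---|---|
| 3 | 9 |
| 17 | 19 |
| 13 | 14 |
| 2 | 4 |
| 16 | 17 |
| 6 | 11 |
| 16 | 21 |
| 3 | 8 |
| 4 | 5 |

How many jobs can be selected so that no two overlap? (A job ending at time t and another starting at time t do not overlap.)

Order by finish time; keep every interval that doesn't clash with the previous kept one.
By end time: (2,4), (4,5), (3,8), (3,9), (6,11), (13,14), (16,17), (17,19), (16,21).
Pick (2,4); next start ≥ 4 → (4,5); next start ≥ 5 → (6,11); next start ≥ 11 → (13,14); next start ≥ 14 → (16,17); next start ≥ 17 → (17,19).
Selected 6 jobs.

6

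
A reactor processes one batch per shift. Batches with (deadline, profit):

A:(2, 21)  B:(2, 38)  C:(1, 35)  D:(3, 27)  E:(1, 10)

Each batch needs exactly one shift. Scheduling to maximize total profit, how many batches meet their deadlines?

3

Take jobs in profit order; each goes to the latest open slot no later than its deadline.
By profit: B(d2,38), C(d1,35), D(d3,27), A(d2,21), E(d1,10)
B→slot 2; C→slot 1; D→slot 3; A skipped; E skipped.
3 of 5 scheduled.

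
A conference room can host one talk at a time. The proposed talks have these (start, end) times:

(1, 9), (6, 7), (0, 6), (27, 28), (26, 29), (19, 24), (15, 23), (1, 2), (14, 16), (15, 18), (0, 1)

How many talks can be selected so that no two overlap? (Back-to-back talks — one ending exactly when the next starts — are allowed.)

6

By end time: (0,1), (1,2), (0,6), (6,7), (1,9), (14,16), (15,18), (15,23), (19,24), (27,28), (26,29).
Pick (0,1); next start ≥ 1 → (1,2); next start ≥ 2 → (6,7); next start ≥ 7 → (14,16); next start ≥ 16 → (19,24); next start ≥ 24 → (27,28).
Selected 6 talks.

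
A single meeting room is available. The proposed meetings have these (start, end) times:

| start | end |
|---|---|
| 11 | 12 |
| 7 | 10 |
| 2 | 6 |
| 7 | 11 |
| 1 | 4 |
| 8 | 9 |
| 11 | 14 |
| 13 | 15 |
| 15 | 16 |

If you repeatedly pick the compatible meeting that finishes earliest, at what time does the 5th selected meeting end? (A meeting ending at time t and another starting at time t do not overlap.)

16

Sort by end time and greedily take each interval whose start is ≥ the last chosen end.
Sorted by end: (1,4)  (2,6)  (8,9)  (7,10)  (7,11)  (11,12)  (11,14)  (13,15)  (15,16)
take (1,4); skip (2,6); take (8,9); skip (7,11); take (11,12); skip (11,14); take (13,15); take (15,16).
Selected: (1,4) (8,9) (11,12) (13,15) (15,16)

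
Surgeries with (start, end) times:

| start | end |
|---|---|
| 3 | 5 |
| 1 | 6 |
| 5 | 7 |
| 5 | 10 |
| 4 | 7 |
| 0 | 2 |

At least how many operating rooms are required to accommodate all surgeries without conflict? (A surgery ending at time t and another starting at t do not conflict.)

4

Count concurrent intervals with a sweep; the peak is the room count.
starts: [0, 1, 3, 4, 5, 5]
ends:   [2, 5, 6, 7, 7, 10]
s0→1 s1→2 e2→1 s3→2 s4→3 e5→2 s5→3 s5→4  — peak 4.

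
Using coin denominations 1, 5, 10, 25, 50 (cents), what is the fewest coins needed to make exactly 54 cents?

Use the largest denomination that fits, subtract, and repeat.
54 − 1×50→4 − 4×1→0
Total coins = 1 + 4 = 5

5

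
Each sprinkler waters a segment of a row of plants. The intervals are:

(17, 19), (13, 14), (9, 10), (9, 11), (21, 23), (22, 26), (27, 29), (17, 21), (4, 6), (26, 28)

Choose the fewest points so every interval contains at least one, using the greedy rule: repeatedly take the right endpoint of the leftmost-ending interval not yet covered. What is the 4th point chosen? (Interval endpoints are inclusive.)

19

Process intervals by earliest right end; each time one isn't hit yet, stab at its right endpoint.
By right end: [4,6]  [9,10]  [9,11]  [13,14]  [17,19]  [17,21]  [21,23]  [22,26]  [26,28]  [27,29]
[4,6] uncovered → point at 6; [9,10] uncovered → point at 10; [13,14] uncovered → point at 14; [17,19] uncovered → point at 19; [21,23] uncovered → point at 23; [26,28] uncovered → point at 28.
Points: 6, 10, 14, 19, 23, 28 (6 total).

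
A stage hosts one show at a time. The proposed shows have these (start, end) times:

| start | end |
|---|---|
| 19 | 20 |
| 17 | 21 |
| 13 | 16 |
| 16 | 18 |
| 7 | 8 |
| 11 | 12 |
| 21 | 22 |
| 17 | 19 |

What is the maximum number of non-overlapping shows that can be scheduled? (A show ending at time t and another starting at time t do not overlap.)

6

Order by finish time; keep every interval that doesn't clash with the previous kept one.
Sorted by end: (7,8)  (11,12)  (13,16)  (16,18)  (17,19)  (19,20)  (17,21)  (21,22)
take (7,8); take (11,12); take (13,16); take (16,18); take (19,20); take (21,22).
Selected 6 shows.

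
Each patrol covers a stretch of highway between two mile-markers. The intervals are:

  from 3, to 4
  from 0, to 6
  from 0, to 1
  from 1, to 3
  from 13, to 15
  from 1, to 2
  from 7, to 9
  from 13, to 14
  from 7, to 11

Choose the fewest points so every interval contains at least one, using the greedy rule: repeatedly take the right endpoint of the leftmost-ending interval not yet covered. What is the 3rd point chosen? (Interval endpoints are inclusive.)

Sort by right endpoint; whenever an interval is uncovered, place a point at its right end.
Sorted: [0,1] [1,2] [1,3] [3,4] [0,6] [7,9] [7,11] [13,14] [13,15]
{[0,1],[1,2],[1,3]} hit by 1; {[3,4],[0,6]} hit by 4; {[7,9],[7,11]} hit by 9; {[13,14],[13,15]} hit by 14.
Points: 1, 4, 9, 14 (4 total).

9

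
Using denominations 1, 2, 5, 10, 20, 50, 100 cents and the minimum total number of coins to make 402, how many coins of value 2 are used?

1

Use the largest denomination that fits, subtract, and repeat.
402 = 4×100 + 1×2
Count of 2: 1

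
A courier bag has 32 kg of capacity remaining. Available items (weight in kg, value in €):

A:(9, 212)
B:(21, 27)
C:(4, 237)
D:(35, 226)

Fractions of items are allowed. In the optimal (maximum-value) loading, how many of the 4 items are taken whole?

Sort by value per unit weight and fill in that order.
Ratios (sorted): C 59.25, A 23.56, D 6.46, B 1.29
take C (4 @ 237); take A (9 @ 212); take 19/35 of D → 122.69. Capacity used 32/32.
2 item(s) taken whole; one partial (take 19/35 of D).

2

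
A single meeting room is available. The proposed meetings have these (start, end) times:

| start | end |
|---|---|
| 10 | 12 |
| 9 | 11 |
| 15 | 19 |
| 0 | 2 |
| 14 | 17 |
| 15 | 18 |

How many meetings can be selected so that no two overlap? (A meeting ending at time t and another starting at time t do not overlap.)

Sort by end time and greedily take each interval whose start is ≥ the last chosen end.
By end time: (0,2), (9,11), (10,12), (14,17), (15,18), (15,19).
Pick (0,2); next start ≥ 2 → (9,11); next start ≥ 11 → (14,17).
Selected 3 meetings.

3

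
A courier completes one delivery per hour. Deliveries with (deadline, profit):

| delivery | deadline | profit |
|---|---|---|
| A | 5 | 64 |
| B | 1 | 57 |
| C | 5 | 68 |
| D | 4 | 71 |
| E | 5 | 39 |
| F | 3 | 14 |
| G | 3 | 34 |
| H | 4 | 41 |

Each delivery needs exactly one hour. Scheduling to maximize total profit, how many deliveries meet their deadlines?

By profit: D(d4,71), C(d5,68), A(d5,64), B(d1,57), H(d4,41), E(d5,39), G(d3,34), F(d3,14)
D→slot 4; C→slot 5; A→slot 3; B→slot 1; H→slot 2; E skipped; G skipped; F skipped.
5 of 8 scheduled.

5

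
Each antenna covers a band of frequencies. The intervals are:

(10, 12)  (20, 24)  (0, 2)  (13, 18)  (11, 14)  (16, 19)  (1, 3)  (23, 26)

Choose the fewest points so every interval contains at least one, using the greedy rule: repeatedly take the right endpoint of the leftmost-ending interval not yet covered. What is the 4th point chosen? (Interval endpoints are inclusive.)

24

Sort by right endpoint; whenever an interval is uncovered, place a point at its right end.
Sorted: [0,2] [1,3] [10,12] [11,14] [13,18] [16,19] [20,24] [23,26]
{[0,2],[1,3]} hit by 2; {[10,12],[11,14]} hit by 12; {[13,18],[16,19]} hit by 18; {[20,24],[23,26]} hit by 24.
Points: 2, 12, 18, 24 (4 total).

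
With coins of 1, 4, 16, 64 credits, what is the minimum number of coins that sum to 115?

Greedy: take as many of the largest coin as possible, then repeat with the remainder.
115 = 1×64 + 3×16 + 3×1
Total coins = 1 + 3 + 3 = 7

7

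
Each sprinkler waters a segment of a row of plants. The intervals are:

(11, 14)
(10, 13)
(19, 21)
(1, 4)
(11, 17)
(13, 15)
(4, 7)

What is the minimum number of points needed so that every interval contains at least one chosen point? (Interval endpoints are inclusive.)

3

By right end: [1,4]  [4,7]  [10,13]  [11,14]  [13,15]  [11,17]  [19,21]
[1,4] uncovered → point at 4; [10,13] uncovered → point at 13; [19,21] uncovered → point at 21.
Points: 4, 13, 21 (3 total).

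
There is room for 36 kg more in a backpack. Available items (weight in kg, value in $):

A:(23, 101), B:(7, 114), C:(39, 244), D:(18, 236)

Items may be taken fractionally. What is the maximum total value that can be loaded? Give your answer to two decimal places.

418.82

Order: B (114/7=16.29) > D (236/18=13.11) > C (244/39=6.26) > A (101/23=4.39)
Fill: take B (7 @ 114) → take D (18 @ 236) → take 11/39 of C → 68.82; 36/36 used.
Total value = 418.82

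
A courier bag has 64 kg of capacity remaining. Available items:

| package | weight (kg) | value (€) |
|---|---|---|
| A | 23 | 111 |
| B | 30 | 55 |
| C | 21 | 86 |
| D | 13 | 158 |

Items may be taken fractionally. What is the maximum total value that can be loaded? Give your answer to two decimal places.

367.83

Ratios (sorted): D 12.15, A 4.83, C 4.10, B 1.83
take D (13 @ 158); take A (23 @ 111); take C (21 @ 86); take 7/30 of B → 12.83. Capacity used 64/64.
Total value = 367.83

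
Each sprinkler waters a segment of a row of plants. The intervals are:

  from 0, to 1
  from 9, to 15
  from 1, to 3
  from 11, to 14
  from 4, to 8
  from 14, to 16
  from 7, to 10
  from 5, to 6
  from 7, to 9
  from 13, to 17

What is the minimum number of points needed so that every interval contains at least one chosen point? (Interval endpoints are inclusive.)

Sorted: [0,1] [1,3] [5,6] [4,8] [7,9] [7,10] [11,14] [9,15] [14,16] [13,17]
{[0,1],[1,3]} hit by 1; {[5,6],[4,8]} hit by 6; {[7,9],[7,10]} hit by 9; {[11,14],[9,15],[14,16],[13,17]} hit by 14.
Points: 1, 6, 9, 14 (4 total).

4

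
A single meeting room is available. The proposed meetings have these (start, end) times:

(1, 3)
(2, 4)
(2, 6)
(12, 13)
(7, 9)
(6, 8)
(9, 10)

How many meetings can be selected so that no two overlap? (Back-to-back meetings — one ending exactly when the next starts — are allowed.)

4

By end time: (1,3), (2,4), (2,6), (6,8), (7,9), (9,10), (12,13).
Pick (1,3); next start ≥ 3 → (6,8); next start ≥ 8 → (9,10); next start ≥ 10 → (12,13).
Selected 4 meetings.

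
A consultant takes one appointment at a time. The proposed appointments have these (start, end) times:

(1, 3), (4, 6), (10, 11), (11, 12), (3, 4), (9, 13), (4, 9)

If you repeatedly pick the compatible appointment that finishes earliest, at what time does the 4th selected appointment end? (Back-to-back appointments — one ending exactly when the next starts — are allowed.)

11

By end time: (1,3), (3,4), (4,6), (4,9), (10,11), (11,12), (9,13).
Pick (1,3); next start ≥ 3 → (3,4); next start ≥ 4 → (4,6); next start ≥ 6 → (10,11); next start ≥ 11 → (11,12).
Selected: (1,3) (3,4) (4,6) (10,11) (11,12)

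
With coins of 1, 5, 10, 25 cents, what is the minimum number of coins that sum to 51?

Use the largest denomination that fits, subtract, and repeat.
51 − 2×25→1 − 1×1→0
Total coins = 2 + 1 = 3

3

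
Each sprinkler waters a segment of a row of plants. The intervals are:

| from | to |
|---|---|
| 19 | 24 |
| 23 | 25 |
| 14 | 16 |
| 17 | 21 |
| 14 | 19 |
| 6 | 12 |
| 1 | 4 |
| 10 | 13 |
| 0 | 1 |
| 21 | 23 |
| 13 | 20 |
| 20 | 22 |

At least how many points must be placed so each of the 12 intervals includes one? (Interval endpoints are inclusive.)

5

Sorted: [0,1] [1,4] [6,12] [10,13] [14,16] [14,19] [13,20] [17,21] [20,22] [21,23] [19,24] [23,25]
{[0,1],[1,4]} hit by 1; {[6,12],[10,13]} hit by 12; {[14,16],[14,19],[13,20]} hit by 16; {[17,21],[20,22],[21,23],[19,24]} hit by 21; {[23,25]} hit by 25.
Points: 1, 12, 16, 21, 25 (5 total).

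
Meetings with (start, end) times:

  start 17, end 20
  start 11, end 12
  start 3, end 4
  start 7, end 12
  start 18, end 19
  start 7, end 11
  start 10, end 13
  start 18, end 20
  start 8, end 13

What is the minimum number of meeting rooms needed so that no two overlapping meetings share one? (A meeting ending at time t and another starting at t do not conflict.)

The answer is the maximum number of intervals overlapping at any instant.
starts: [3, 7, 7, 8, 10, 11, 17, 18, 18]
ends:   [4, 11, 12, 12, 13, 13, 19, 20, 20]
s3→1 e4→0 s7→1 s7→2 s8→3 s10→4  — peak 4.

4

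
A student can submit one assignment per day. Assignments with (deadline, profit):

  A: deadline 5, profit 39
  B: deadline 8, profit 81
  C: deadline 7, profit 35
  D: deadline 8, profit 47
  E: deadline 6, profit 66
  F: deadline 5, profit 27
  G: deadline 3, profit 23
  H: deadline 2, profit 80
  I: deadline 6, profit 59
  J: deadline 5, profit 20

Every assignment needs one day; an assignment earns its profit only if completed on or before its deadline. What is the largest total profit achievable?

434

Profit order: B=81 H=80 E=66 I=59 D=47 A=39 C=35 F=27 G=23 J=20
Assign: B→slot 8, H→slot 2, E→slot 6, I→slot 5, D→slot 7, A→slot 4, C→slot 3, F→slot 1, G skipped, J skipped.
Slots: [1:F] [2:H] [3:C] [4:A] [5:I] [6:E] [7:D] [8:B]
Profit = 27 + 80 + 35 + 39 + 59 + 66 + 47 + 81 = 434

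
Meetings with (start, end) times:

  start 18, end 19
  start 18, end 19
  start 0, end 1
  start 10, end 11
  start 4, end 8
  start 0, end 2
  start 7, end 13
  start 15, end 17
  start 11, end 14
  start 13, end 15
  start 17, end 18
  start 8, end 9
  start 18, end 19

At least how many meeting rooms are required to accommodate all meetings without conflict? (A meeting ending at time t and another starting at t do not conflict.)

3

starts: [0, 0, 4, 7, 8, 10, 11, 13, 15, 17, 18, 18, 18]
ends:   [1, 2, 8, 9, 11, 13, 14, 15, 17, 18, 19, 19, 19]
s0→1 s0→2 e1→1 e2→0 s4→1 s7→2 e8→1 s8→2 e9→1 s10→2 e11→1 s11→2 e13→1 s13→2 e14→1 e15→0 s15→1 e17→0 s17→1 e18→0 s18→1 s18→2 s18→3  — peak 3.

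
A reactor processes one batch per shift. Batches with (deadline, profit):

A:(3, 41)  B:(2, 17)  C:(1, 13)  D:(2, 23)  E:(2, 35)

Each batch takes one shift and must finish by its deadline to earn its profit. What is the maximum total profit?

Profit order: A=41 E=35 D=23 B=17 C=13
Assign: A→slot 3, E→slot 2, D→slot 1, B skipped, C skipped.
Slots: [1:D] [2:E] [3:A]
Profit = 23 + 35 + 41 = 99

99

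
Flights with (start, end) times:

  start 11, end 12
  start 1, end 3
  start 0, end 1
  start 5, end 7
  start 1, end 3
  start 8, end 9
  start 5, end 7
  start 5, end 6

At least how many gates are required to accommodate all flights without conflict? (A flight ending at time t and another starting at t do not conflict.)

Events (time:±→running): 0:+→1 1:-→0 1:+→1 1:+→2 3:-→1 3:-→0 5:+→1 5:+→2 5:+→3 … peak 3.

3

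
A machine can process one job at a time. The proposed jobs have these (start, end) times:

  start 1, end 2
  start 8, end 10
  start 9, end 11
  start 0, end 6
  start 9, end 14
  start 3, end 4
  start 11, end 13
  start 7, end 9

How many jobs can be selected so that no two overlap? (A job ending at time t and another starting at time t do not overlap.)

By end time: (1,2), (3,4), (0,6), (7,9), (8,10), (9,11), (11,13), (9,14).
Pick (1,2); next start ≥ 2 → (3,4); next start ≥ 4 → (7,9); next start ≥ 9 → (9,11); next start ≥ 11 → (11,13).
Selected 5 jobs.

5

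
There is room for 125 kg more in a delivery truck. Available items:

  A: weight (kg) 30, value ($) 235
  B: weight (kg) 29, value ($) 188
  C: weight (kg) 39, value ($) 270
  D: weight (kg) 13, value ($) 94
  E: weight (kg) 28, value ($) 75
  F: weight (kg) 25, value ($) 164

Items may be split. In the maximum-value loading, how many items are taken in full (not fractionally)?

4

Ratios (sorted): A 7.83, D 7.23, C 6.92, F 6.56, B 6.48, E 2.68
take A (30 @ 235); take D (13 @ 94); take C (39 @ 270); take F (25 @ 164); take 18/29 of B → 116.69. Capacity used 125/125.
4 item(s) taken whole; one partial (take 18/29 of B).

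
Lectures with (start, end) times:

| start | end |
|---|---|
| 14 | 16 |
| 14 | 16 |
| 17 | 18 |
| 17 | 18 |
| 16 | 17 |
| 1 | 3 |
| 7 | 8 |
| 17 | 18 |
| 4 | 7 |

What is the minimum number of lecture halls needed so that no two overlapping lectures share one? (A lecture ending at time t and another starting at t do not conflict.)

3

Events (time:±→running): 1:+→1 3:-→0 4:+→1 7:-→0 7:+→1 8:-→0 14:+→1 14:+→2 16:-→1 16:-→0 16:+→1 17:-→0 17:+→1 17:+→2 17:+→3 … peak 3.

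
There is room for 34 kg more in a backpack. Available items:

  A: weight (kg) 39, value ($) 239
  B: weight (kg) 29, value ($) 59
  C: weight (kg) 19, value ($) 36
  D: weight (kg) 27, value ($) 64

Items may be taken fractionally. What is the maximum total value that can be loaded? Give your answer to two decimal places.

208.36

Sort by value per unit weight and fill in that order.
Order: A (239/39=6.13) > D (64/27=2.37) > B (59/29=2.03) > C (36/19=1.89)
Fill: take 34/39 of A → 208.36; 34/34 used.
Total value = 208.36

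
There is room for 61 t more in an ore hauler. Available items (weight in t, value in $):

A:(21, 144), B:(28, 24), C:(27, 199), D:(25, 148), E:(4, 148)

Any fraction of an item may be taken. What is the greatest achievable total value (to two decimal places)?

544.28

Greedy by value/weight ratio, highest first.
Order: E (148/4=37.00) > C (199/27=7.37) > A (144/21=6.86) > D (148/25=5.92) > B (24/28=0.86)
Fill: take E (4 @ 148) → take C (27 @ 199) → take A (21 @ 144) → take 9/25 of D → 53.28; 61/61 used.
Total value = 544.28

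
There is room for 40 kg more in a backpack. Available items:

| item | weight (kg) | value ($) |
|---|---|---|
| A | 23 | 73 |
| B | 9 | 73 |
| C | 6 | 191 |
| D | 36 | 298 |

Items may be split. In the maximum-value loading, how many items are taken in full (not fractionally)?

Ratios (sorted): C 31.83, D 8.28, B 8.11, A 3.17
take C (6 @ 191); take 34/36 of D → 281.44. Capacity used 40/40.
1 item(s) taken whole; one partial (take 34/36 of D).

1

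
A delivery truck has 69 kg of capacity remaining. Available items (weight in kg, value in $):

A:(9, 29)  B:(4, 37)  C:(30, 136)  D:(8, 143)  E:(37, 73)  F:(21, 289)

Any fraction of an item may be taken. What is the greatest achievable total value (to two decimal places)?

Greedy by value/weight ratio, highest first.
Order: D (143/8=17.88) > F (289/21=13.76) > B (37/4=9.25) > C (136/30=4.53) > A (29/9=3.22) > E (73/37=1.97)
Fill: take D (8 @ 143) → take F (21 @ 289) → take B (4 @ 37) → take C (30 @ 136) → take 6/9 of A → 19.33; 69/69 used.
Total value = 624.33

624.33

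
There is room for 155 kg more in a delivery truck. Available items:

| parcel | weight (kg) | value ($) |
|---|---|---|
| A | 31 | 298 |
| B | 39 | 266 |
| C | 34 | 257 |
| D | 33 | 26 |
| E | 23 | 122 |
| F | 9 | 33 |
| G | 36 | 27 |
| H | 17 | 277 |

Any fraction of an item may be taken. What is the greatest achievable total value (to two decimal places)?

Order: H (277/17=16.29) > A (298/31=9.61) > C (257/34=7.56) > B (266/39=6.82) > E (122/23=5.30) > F (33/9=3.67) > D (26/33=0.79) > G (27/36=0.75)
Fill: take H (17 @ 277) → take A (31 @ 298) → take C (34 @ 257) → take B (39 @ 266) → take E (23 @ 122) → take F (9 @ 33) → take 2/33 of D → 1.58; 155/155 used.
Total value = 1254.58

1254.58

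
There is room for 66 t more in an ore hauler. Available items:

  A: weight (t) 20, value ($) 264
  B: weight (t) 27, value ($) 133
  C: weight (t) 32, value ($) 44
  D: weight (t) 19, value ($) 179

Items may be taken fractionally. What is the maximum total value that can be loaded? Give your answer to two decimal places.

Greedy by value/weight ratio, highest first.
Ratios (sorted): A 13.20, D 9.42, B 4.93, C 1.38
take A (20 @ 264); take D (19 @ 179); take B (27 @ 133). Capacity used 66/66.
Total value = 576.00

576.00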